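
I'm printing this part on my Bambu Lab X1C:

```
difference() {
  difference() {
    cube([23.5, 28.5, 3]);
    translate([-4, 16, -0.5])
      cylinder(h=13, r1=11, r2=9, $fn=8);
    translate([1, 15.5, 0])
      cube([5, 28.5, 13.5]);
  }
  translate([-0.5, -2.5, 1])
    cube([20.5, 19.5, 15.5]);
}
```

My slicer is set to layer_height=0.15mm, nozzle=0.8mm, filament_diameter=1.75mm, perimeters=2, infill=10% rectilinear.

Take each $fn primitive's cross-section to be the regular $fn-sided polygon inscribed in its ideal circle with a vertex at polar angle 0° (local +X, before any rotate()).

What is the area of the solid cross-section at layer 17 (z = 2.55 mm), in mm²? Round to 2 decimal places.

264.57 mm²

At z = 2.55 mm: the cube (footprint 23.5×28.5) is included at this height (area 669.75 mm²); the cone at (-4, 16) (r1=11→r2=9) has section circumradius 10.531 here — a regular 8-gon (area = (8/2)·10.531²·sin(360°/8) = 313.66 mm²); the cube at (1, 15.5) (footprint 5×28.5) is included at this height (area 142.50 mm²); Subtracting the remaining from the first: starting from the 23.5×28.5 cube (669.75 mm²), the cone at (-4, 16) partially overlaps it — only the 79.21 mm² overlap (of its 313.66 mm²) is removed, clipping the outline; the 5×28.5 cube at (1, 15.5) partially overlaps it — only the 31.90 mm² overlap (of its 142.50 mm²) is removed, clipping the outline — area = 558.64 mm²; the cube at (-0.5, -2.5) (footprint 20.5×19.5) is included at this height (area 399.75 mm²); Taking the first minus the rest: starting from that combined region (558.64 mm²), the 20.5×19.5 cube at (-0.5, -2.5) partially overlaps it — only the 294.07 mm² overlap (of its 399.75 mm²) is removed, clipping the outline — area = 264.57 mm². Overall, the cross-section has 2 separate islands. Net area = 264.57 mm².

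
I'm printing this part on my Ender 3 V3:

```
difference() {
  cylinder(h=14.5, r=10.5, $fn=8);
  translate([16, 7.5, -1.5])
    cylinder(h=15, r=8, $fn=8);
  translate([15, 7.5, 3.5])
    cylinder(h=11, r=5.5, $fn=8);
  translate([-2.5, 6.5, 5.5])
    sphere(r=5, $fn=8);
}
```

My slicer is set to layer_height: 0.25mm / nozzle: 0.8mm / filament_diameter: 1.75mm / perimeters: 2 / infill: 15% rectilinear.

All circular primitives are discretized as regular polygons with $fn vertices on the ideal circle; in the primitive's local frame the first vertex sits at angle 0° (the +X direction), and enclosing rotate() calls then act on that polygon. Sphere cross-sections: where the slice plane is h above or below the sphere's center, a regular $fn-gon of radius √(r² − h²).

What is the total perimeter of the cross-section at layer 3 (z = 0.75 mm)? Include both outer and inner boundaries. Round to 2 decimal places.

At z = 0.75 mm: the r=10.5 cylinder gives a regular 8-gon of circumradius 10.5 (constant along its height) (perimeter = 2·8·10.500·sin(180°/8) = 64.29 mm); the r=8 cylinder at (16, 7.5) contributes a regular 8-gon of circumradius 8 (perimeter = 2·8·8.000·sin(180°/8) = 48.98 mm); the cylinder at (15, 7.5) is absent (z outside [3.5, 14.5]); the r=5 sphere at (-2.5, 6.5) contributes a regular 8-gon of circumradius √(5²−4.75²) = 1.561 (perimeter = 2·8·1.561·sin(180°/8) = 9.56 mm); Subtracting the remaining from the first: starting from the r=10.5 cylinder, the r=8 cylinder at (16, 7.5) misses the remaining region (no effect); the r=5 sphere at (-2.5, 6.5) lies wholly inside it (removes its full 6.89 mm² and its 9.56 mm outline becomes a hole wall) — boundary (outer + 1 inner loop) = 73.85 mm. Overall, the cross-section is one region with 1 hole. Total boundary length (outer + inner) = 73.85 mm.

73.85 mm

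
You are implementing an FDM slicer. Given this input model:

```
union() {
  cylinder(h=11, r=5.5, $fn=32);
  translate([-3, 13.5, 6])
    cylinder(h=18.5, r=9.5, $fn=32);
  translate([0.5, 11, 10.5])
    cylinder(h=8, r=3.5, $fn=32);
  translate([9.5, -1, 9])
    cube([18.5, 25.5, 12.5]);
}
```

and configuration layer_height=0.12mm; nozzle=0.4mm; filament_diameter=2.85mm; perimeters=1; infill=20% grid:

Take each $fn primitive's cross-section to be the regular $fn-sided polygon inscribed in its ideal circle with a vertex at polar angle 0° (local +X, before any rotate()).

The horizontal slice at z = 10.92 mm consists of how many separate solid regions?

2

At z = 10.92 mm: the cylinder: section is a regular 32-gon, circumradius r=5.5; the cylinder at (-3, 13.5): section is a regular 32-gon, circumradius r=9.5; the cylinder at (0.5, 11): section is a regular 32-gon, circumradius r=3.5; the cube at (9.5, -1) (footprint 18.5×25.5) is included at this height; Taking the union: the regions partially overlap (shared area 42.35 mm²), so overlapping operands fuse into one piece — 2 connected regions. The result has 2 disconnected regions.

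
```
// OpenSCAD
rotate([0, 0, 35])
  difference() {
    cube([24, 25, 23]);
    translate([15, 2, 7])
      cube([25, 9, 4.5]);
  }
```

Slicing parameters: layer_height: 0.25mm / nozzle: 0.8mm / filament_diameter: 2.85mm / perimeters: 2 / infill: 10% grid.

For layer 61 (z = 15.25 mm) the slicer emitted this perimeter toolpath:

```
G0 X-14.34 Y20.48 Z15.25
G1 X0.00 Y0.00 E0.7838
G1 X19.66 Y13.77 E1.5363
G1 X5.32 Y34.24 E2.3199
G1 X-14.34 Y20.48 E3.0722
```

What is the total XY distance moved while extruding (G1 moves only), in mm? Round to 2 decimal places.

Sum the Euclidean lengths of each G1 segment: total = 97.99 mm.

97.99 mm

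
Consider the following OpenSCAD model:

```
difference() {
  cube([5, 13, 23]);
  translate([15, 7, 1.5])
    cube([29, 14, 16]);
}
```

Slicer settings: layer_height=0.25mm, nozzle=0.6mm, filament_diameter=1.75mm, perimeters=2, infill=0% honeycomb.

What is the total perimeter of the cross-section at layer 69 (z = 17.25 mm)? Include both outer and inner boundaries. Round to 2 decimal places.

36.00 mm

At z = 17.25 mm: the 5×13 cube contributes its full rectangle (perimeter 36.00 mm); the cube at (15, 7) (footprint 29×14) is included at this height (perimeter 86.00 mm); Taking the first minus the rest: starting from the 5×13 cube, the 29×14 cube at (15, 7) misses the remaining region (no effect) — boundary = 36.00 mm. Overall, the cross-section is a single solid region. Total boundary length (outer) = 36.00 mm.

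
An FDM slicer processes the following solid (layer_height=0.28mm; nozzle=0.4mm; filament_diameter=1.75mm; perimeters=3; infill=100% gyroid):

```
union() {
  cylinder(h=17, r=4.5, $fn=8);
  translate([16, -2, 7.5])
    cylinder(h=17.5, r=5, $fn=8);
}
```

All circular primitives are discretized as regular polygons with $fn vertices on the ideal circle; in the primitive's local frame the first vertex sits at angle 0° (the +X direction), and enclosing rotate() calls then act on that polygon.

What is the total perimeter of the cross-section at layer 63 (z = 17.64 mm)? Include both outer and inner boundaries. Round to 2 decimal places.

At z = 17.64 mm: the cylinder is absent (z outside [0, 17]); the r=5 cylinder at (16, -2) contributes a regular 8-gon of circumradius 5 (perimeter = 2·8·5.000·sin(180°/8) = 30.61 mm); Combining (union): only the r=5 cylinder at (16, -2) is present, so the union is just that shape — boundary = 30.61 mm. Overall, the cross-section is a single solid region. Total boundary length (outer) = 30.61 mm.

30.61 mm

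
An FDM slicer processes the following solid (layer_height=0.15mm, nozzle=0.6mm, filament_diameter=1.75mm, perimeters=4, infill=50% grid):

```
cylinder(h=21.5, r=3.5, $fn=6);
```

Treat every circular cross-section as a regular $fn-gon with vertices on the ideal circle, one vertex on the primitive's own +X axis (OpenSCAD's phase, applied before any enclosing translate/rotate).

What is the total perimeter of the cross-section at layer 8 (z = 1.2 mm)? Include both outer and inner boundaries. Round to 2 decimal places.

At z = 1.2 mm: the cylinder: section is a regular 6-gon, circumradius r=3.5 (perimeter = 2·6·3.500·sin(180°/6) = 21.00 mm). Overall, the cross-section is a single solid region. Total boundary length (outer) = 21.00 mm.

21.00 mm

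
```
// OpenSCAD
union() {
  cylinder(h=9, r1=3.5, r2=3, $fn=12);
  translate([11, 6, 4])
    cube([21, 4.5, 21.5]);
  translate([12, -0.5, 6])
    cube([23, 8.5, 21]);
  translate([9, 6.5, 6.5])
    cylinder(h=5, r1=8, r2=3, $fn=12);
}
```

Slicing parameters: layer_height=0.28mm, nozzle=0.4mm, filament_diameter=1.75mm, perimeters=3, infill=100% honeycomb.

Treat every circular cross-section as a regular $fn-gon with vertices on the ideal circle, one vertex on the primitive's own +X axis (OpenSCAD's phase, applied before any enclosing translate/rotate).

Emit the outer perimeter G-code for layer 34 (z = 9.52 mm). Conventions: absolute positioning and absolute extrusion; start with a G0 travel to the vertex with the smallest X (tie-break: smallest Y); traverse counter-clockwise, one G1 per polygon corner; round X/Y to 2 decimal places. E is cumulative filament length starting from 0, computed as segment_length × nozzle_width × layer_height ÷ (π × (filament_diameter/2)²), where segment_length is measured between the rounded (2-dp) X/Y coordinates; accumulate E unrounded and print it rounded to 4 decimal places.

At z = 9.52 mm: the cone does not reach this height (z outside [0, 9]); the 21×4.5 cube at (11, 6) contributes its full rectangle; the cube at (12, -0.5) (footprint 23×8.5) is included at this height; the cone at (9, 6.5): at t=0.604 of its height the radius interpolates to r₁+(r₂−r₁)t = 4.980, giving a regular 12-gon of that circumradius; Taking the union: the regions partially overlap (shared area 54.40 mm²), so overlapping operands fuse into one piece — 1 connected region. The outline is a single polygon with 16 vertices. Extrusion per mm of travel: 0.4 × 0.28 / (π × 0.875²) = 0.046564. Accumulating E over each segment gives final E = 3.8266.

G0 X4.02 Y6.50 Z9.52
G1 X4.69 Y4.01 E0.1201
G1 X6.51 Y2.19 E0.2399
G1 X9.00 Y1.52 E0.3600
G1 X11.49 Y2.19 E0.4801
G1 X12.00 Y2.70 E0.5136
G1 X12.00 Y-0.50 E0.6626
G1 X35.00 Y-0.50 E1.7336
G1 X35.00 Y8.00 E2.1294
G1 X32.00 Y8.00 E2.2691
G1 X32.00 Y10.50 E2.3855
G1 X11.80 Y10.50 E3.3261
G1 X11.49 Y10.81 E3.3465
G1 X9.00 Y11.48 E3.4666
G1 X6.51 Y10.81 E3.5867
G1 X4.69 Y8.99 E3.7065
G1 X4.02 Y6.50 E3.8266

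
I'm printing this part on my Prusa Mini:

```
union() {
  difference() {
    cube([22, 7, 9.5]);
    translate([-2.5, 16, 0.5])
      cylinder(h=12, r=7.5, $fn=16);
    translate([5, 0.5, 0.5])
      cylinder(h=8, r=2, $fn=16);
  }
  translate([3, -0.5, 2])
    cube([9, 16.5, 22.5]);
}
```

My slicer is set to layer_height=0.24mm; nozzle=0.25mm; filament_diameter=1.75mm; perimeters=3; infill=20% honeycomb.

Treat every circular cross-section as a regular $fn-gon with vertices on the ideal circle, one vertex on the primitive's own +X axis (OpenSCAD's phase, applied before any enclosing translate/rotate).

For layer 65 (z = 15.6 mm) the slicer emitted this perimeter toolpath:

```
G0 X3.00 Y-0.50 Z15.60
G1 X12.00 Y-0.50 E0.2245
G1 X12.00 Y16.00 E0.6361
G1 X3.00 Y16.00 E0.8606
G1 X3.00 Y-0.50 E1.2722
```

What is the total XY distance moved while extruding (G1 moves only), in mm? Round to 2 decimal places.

Sum the Euclidean lengths of each G1 segment: total = 51.00 mm.

51.00 mm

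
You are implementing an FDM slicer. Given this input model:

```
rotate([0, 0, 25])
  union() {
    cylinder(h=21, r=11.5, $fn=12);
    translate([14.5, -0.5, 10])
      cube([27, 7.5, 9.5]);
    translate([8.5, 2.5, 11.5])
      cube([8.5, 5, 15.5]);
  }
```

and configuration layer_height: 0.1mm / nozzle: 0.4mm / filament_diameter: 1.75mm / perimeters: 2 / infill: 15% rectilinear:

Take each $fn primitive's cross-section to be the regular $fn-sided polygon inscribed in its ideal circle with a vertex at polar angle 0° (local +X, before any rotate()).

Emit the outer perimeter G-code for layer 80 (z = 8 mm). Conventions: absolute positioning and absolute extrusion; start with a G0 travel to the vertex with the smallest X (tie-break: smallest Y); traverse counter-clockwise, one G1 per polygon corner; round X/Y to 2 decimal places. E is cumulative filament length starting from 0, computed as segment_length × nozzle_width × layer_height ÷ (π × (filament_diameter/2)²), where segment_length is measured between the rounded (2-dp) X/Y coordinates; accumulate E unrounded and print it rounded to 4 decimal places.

G0 X-11.46 Y1.00 Z8.00
G1 X-10.42 Y-4.86 E0.0990
G1 X-6.60 Y-9.42 E0.1979
G1 X-1.00 Y-11.46 E0.2970
G1 X4.86 Y-10.42 E0.3960
G1 X9.42 Y-6.60 E0.4949
G1 X11.46 Y-1.00 E0.5940
G1 X10.42 Y4.86 E0.6930
G1 X6.60 Y9.42 E0.7919
G1 X1.00 Y11.46 E0.8910
G1 X-4.86 Y10.42 E0.9900
G1 X-9.42 Y6.60 E1.0889
G1 X-11.46 Y1.00 E1.1881

At z = 8 mm: the r=11.5 cylinder gives a regular 12-gon of circumradius 11.5 (constant along its height); the cube at (14.5, -0.5) is not intersected at this z (z outside [10, 19.5]); the cube at (8.5, 2.5) is absent (z outside [11.5, 27]); Taking the union: only the r=11.5 cylinder is present, so the union is just that shape — 1 connected region; (whole slice rotated 25° about Z — lengths, areas and connectivity unchanged). The outline is a single polygon with 12 vertices. Extrusion per mm of travel: 0.4 × 0.1 / (π × 0.875²) = 0.016630. Accumulating E over each segment gives final E = 1.1881.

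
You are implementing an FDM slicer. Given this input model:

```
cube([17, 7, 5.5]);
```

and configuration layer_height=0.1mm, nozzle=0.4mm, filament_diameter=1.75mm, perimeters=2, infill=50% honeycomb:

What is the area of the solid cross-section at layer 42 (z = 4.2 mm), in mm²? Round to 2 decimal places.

119.00 mm²

At z = 4.2 mm: the cube is present — its section is the full 17×7 rectangle (area 119.00 mm²). Overall, the cross-section is a single solid region. Net area = 119.00 mm².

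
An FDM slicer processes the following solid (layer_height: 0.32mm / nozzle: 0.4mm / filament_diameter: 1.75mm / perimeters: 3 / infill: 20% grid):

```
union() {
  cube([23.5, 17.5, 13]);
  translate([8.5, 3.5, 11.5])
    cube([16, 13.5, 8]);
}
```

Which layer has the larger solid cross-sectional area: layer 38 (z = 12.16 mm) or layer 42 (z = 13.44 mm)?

Layer 38 (z = 12.16): the cube (footprint 23.5×17.5) is included at this height (area 411.25 mm²); the cube at (8.5, 3.5) (footprint 16×13.5) is included at this height (area 216.00 mm²); Taking the union: the regions partially overlap — summed areas 627.25 mm² minus the doubly-counted overlap 202.50 mm² gives 424.75 mm² — area = 424.75 mm². So its area = 424.75 mm². Layer 42 (z = 13.44): the cube is not intersected at this z (z outside [0, 13]); the cube at (8.5, 3.5) (footprint 16×13.5) is included at this height (area 216.00 mm²); Taking the union: only the 16×13.5 cube at (8.5, 3.5) is present, so the union is just that shape — area = 216.00 mm². So its area = 216.00 mm². Layer 38 is larger (424.75 vs 216.00 mm²).

layer 38 (z = 12.16 mm)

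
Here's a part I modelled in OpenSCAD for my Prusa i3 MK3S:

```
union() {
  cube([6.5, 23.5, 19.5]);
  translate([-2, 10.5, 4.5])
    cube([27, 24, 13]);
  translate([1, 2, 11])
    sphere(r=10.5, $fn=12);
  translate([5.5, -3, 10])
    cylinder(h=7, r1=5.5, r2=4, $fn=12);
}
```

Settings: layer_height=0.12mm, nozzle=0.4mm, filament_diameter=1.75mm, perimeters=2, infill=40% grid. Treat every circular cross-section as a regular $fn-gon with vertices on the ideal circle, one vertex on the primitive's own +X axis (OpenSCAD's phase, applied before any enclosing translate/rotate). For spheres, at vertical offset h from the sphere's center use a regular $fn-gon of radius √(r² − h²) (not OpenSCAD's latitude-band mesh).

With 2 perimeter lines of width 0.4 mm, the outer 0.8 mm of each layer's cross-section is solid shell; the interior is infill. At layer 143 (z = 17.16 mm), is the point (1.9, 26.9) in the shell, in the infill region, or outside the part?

infill

At z = 17.16 mm: the 6.5×23.5 cube contributes its full rectangle; the 27×24 cube at (-2, 10.5) contributes its full rectangle; the sphere at (1, 2): section is a regular 12-gon, circumradius = √(r²−h²) = √(10.5²−6.16²) = 8.503; the cone at (5.5, -3) does not reach this height (z outside [10, 17]); Merging all regions: the regions partially overlap (shared area 148.01 mm²), so overlapping operands fuse into one piece — 1 connected region. Overall, the cross-section is a single solid region. The nearest boundary edge runs (-2.00, 10.50)→(-2.00, 34.50); distance from the point to it = 3.90 mm. The point is inside the cross-section and 3.90 mm from the nearest boundary — more than the 0.8 mm shell width (2 × 0.4), so it's in the infill interior.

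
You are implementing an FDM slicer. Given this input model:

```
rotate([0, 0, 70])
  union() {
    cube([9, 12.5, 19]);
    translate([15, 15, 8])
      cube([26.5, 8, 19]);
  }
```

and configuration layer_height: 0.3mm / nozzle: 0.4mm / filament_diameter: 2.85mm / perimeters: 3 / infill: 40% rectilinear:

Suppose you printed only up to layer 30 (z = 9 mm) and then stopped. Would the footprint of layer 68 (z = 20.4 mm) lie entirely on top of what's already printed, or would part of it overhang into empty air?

Compare the two slices. At z = 9: the cube (footprint 9×12.5) is included at this height (area 112.50 mm²); the cube at (15, 15) (footprint 26.5×8) is included at this height (area 212.00 mm²); Taking the union: the 2 present regions are separate (no shared area or edge), so areas and boundary lengths simply add and each stays a separate island — area = 324.50 mm²; (whole slice rotated 70° about Z — lengths, areas and connectivity unchanged). At z = 20.4: the cube is not intersected at this z (z outside [0, 19]); the 26.5×8 cube at (15, 15) contributes its full rectangle (area 212.00 mm²); Combining (union): only the 26.5×8 cube at (15, 15) is present, so the union is just that shape — area = 212.00 mm²; (rotated 70° about Z; rotation is an isometry so areas/perimeters/island counts are preserved). Checking containment: the cross-section at z = 20.4 is a subset of the cross-section at z = 9.

entirely on top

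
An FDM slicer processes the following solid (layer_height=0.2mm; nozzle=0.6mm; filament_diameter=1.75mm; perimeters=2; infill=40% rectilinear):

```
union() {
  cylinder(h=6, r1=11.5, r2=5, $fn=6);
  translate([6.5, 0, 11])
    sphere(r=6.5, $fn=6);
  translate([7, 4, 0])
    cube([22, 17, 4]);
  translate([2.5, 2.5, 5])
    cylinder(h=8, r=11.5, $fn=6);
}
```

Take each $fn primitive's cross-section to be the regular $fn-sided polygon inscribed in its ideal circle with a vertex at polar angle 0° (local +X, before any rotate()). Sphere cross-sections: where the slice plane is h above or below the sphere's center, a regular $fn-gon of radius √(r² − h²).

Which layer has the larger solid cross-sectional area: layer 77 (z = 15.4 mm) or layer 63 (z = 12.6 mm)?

layer 63 (z = 12.6 mm)

Layer 77 (z = 15.4): the cone does not reach this height (z outside [0, 6]); the r=6.5 sphere at (6.5, 0) contributes a regular 6-gon of circumradius √(6.5²−4.4²) = 4.784 (area = (6/2)·4.784²·sin(360°/6) = 59.47 mm²); the cube at (7, 4) is absent (z outside [0, 4]); the cylinder at (2.5, 2.5) is not intersected at this z (z outside [5, 13]); Combining (union): only the r=6.5 sphere at (6.5, 0) is present, so the union is just that shape — area = 59.47 mm². So its area = 59.47 mm². Layer 63 (z = 12.6): the cone is not intersected at this z (z outside [0, 6]); the sphere at (6.5, 0): section is a regular 6-gon, circumradius = √(r²−h²) = √(6.5²−1.6²) = 6.300 (area = (6/2)·6.300²·sin(360°/6) = 103.12 mm²); the cube at (7, 4) does not reach this height (z outside [0, 4]); the r=11.5 cylinder at (2.5, 2.5) gives a regular 6-gon of circumradius 11.5 (constant along its height) (area = (6/2)·11.500²·sin(360°/6) = 343.60 mm²); Combining (union): the regions partially overlap — summed areas 446.71 mm² minus the doubly-counted overlap 101.76 mm² gives 344.95 mm² — area = 344.95 mm². So its area = 344.95 mm². Layer 63 is larger (344.95 vs 59.47 mm²).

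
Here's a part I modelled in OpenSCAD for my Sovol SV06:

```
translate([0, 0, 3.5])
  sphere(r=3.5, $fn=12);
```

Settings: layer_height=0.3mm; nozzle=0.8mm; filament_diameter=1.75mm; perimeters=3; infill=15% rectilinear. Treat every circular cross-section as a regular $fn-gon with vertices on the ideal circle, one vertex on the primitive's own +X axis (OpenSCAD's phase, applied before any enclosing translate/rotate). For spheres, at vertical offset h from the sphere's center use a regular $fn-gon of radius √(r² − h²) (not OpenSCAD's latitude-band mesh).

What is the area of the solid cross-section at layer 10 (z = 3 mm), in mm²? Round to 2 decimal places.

36.00 mm²

At z = 3 mm: the r=3.5 sphere slices to a regular 12-gon of circumradius 3.464 (√(r²−h²) with h=0.5 from center) (area = (12/2)·3.464²·sin(360°/12) = 36.00 mm²). Overall, the cross-section is a single solid region. Net area = 36.00 mm².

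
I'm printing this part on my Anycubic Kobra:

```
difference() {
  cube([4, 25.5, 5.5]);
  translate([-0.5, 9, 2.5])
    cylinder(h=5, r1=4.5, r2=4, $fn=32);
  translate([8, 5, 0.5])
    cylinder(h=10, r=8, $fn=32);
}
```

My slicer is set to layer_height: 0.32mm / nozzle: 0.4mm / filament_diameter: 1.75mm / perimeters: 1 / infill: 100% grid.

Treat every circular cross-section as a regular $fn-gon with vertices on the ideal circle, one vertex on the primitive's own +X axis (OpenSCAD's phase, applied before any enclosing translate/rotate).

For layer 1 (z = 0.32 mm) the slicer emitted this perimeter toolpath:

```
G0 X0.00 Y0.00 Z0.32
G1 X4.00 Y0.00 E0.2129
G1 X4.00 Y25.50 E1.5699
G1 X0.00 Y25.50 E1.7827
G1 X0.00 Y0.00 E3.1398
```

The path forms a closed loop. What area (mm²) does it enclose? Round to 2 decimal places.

Apply the shoelace formula to the sequence of (X, Y) vertices; enclosed area = 102.00 mm².

102.00 mm²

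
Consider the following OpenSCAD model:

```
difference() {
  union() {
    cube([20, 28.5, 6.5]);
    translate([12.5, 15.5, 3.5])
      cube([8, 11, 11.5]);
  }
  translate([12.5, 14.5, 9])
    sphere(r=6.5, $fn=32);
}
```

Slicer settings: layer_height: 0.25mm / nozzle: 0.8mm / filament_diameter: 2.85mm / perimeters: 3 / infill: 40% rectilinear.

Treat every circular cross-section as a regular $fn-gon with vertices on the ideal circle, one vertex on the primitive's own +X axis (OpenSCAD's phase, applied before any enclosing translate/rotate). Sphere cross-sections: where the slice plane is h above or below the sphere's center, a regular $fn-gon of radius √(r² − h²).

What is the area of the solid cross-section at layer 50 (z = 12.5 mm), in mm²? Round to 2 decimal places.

70.02 mm²

At z = 12.5 mm: the cube does not reach this height (z outside [0, 6.5]); the 8×11 cube at (12.5, 15.5) contributes its full rectangle (area 88.00 mm²); Taking the union: only the 8×11 cube at (12.5, 15.5) is present, so the union is just that shape — area = 88.00 mm²; the r=6.5 sphere at (12.5, 14.5) slices to a regular 32-gon of circumradius 5.477 (√(r²−h²) with h=3.5 from center) (area = (32/2)·5.477²·sin(360°/32) = 93.64 mm²); Taking the first minus the rest: starting from the result so far (88.00 mm²), the r=6.5 sphere at (12.5, 14.5) partially overlaps it — only the 17.98 mm² overlap (of its 93.64 mm²) is removed, clipping the outline — area = 70.02 mm². Overall, the cross-section is a single solid region. Net area = 70.02 mm².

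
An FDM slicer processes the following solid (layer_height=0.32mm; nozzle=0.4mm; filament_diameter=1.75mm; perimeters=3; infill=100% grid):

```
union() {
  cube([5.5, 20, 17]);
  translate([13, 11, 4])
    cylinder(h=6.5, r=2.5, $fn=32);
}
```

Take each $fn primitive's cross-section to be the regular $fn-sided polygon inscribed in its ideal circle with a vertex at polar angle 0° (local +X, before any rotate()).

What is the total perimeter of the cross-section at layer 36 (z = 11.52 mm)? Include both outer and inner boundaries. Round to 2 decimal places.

At z = 11.52 mm: the cube (footprint 5.5×20) is included at this height (perimeter 51.00 mm); the cylinder at (13, 11) is absent (z outside [4, 10.5]); Taking the union: only the 5.5×20 cube is present, so the union is just that shape — boundary = 51.00 mm. Overall, the cross-section is a single solid region. Total boundary length (outer) = 51.00 mm.

51.00 mm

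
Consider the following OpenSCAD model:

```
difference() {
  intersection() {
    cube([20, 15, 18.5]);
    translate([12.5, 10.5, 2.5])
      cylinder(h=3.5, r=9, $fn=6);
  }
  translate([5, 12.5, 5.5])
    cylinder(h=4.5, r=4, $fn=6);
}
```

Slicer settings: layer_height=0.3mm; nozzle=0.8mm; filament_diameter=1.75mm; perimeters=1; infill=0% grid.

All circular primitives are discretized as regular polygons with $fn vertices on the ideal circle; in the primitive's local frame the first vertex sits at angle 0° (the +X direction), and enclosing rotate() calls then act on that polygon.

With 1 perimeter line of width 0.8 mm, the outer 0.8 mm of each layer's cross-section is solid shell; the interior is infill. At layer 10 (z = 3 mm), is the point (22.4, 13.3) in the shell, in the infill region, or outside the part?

outside

At z = 3 mm: the 20×15 cube contributes its full rectangle; the r=9 cylinder at (12.5, 10.5) contributes a regular 6-gon of circumradius 9; After intersecting: the r=9 cylinder at (12.5, 10.5) partially overlaps the 20×15 cube; clipping to the common part keeps 170.63 mm² — 1 connected region; the cylinder at (5, 12.5) does not reach this height (z outside [5.5, 10]); After the difference (first − rest): none of the subtracted shapes is present at this height, so the result so far is unchanged — 1 connected region. Overall, the cross-section is a single solid region. The nearest boundary edge runs (18.90, 15.00)→(20.00, 13.10); distance from the point to it = 2.41 mm. The point is not inside any of the regions above, so it lies outside the cross-section (2.41 mm from the nearest boundary).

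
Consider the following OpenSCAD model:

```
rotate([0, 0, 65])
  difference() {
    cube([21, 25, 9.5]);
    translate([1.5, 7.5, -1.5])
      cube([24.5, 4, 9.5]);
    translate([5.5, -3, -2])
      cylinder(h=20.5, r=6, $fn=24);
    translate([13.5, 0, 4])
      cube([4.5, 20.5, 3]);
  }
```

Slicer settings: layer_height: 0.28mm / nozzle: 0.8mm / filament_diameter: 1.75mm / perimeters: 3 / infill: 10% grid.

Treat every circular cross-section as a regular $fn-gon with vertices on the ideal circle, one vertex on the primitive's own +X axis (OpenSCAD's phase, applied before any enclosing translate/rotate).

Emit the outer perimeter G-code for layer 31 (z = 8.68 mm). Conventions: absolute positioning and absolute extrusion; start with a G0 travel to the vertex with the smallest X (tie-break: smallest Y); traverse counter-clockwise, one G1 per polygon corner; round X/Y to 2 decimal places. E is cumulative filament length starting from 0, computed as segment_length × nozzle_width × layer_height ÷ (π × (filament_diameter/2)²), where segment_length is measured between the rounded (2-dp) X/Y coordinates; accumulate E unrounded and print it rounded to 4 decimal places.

G0 X-22.66 Y10.57 Z8.68
G1 X0.00 Y0.00 E2.3286
G1 X0.13 Y0.28 E2.3573
G1 X-0.59 Y1.66 E2.5023
G1 X-0.93 Y3.19 E2.6483
G1 X-0.87 Y4.76 E2.7946
G1 X-0.39 Y6.25 E2.9404
G1 X0.45 Y7.57 E3.0861
G1 X1.60 Y8.63 E3.2317
G1 X2.99 Y9.35 E3.3775
G1 X4.52 Y9.69 E3.5235
G1 X8.87 Y19.03 E4.4830
G1 X-13.78 Y29.60 E6.8107
G1 X-22.66 Y10.57 E8.7664

At z = 8.68 mm: the cube (footprint 21×25) is included at this height; the cube at (1.5, 7.5) does not reach this height (z outside [-1.5, 8]); the cylinder at (5.5, -3): section is a regular 24-gon, circumradius r=6; the cube at (13.5, 0) is not intersected at this z (z outside [4, 7]); After the difference (first − rest): starting from the 21×25 cube, the r=6 cylinder at (5.5, -3) partially overlaps it — only the 21.68 mm² overlap (of its 111.81 mm²) is removed, clipping the outline — 1 connected region; (whole slice rotated 65° about Z — lengths, areas and connectivity unchanged). The outline is a single polygon with 13 vertices. Extrusion per mm of travel: 0.8 × 0.28 / (π × 0.875²) = 0.093128. Accumulating E over each segment gives final E = 8.7664.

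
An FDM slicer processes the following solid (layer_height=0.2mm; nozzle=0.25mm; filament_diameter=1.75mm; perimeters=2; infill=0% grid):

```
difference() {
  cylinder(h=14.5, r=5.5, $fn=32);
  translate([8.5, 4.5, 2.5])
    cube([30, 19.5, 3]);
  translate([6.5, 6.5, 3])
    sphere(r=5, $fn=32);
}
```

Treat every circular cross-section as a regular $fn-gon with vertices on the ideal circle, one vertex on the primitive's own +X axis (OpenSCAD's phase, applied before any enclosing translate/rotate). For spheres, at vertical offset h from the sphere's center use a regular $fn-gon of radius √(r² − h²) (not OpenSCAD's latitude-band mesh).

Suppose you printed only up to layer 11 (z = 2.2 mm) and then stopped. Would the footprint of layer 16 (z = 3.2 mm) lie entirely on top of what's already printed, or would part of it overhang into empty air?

entirely on top

Compare the two slices. At z = 2.2: the cylinder: section is a regular 32-gon, circumradius r=5.5 (area = (32/2)·5.500²·sin(360°/32) = 94.42 mm²); the cube at (8.5, 4.5) is not intersected at this z (z outside [2.5, 5.5]); the r=5 sphere at (6.5, 6.5) slices to a regular 32-gon of circumradius 4.936 (√(r²−h²) with h=0.8 from center) (area = (32/2)·4.936²·sin(360°/32) = 76.04 mm²); Taking the first minus the rest: starting from the r=5.5 cylinder (94.42 mm²), the r=5 sphere at (6.5, 6.5) partially overlaps it — only the 3.97 mm² overlap (of its 76.04 mm²) is removed, clipping the outline — area = 90.46 mm². At z = 3.2: the r=5.5 cylinder gives a regular 32-gon of circumradius 5.5 (constant along its height) (area = (32/2)·5.500²·sin(360°/32) = 94.42 mm²); the cube at (8.5, 4.5) (footprint 30×19.5) is included at this height (area 585.00 mm²); the r=5 sphere at (6.5, 6.5) contributes a regular 32-gon of circumradius √(5²−0.2²) = 4.996 (area = (32/2)·4.996²·sin(360°/32) = 77.91 mm²); After the difference (first − rest): starting from the r=5.5 cylinder (94.42 mm²), the 30×19.5 cube at (8.5, 4.5) misses the remaining region (no effect); the r=5 sphere at (6.5, 6.5) partially overlaps it — only the 4.28 mm² overlap (of its 77.91 mm²) is removed, clipping the outline — area = 90.15 mm². Checking containment: the cross-section at z = 3.2 is a subset of the cross-section at z = 2.2.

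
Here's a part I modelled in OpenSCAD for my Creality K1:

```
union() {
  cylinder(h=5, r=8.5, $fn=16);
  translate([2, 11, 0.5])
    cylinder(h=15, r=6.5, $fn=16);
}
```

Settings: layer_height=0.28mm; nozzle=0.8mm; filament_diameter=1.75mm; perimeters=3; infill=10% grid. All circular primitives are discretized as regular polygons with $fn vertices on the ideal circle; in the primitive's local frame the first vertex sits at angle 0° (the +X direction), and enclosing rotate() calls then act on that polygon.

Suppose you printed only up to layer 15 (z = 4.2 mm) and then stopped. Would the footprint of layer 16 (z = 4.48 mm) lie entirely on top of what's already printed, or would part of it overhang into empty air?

Compare the two slices. At z = 4.2: the cylinder: section is a regular 16-gon, circumradius r=8.5 (area = (16/2)·8.500²·sin(360°/16) = 221.19 mm²); the r=6.5 cylinder at (2, 11) contributes a regular 16-gon of circumradius 6.5 (area = (16/2)·6.500²·sin(360°/16) = 129.35 mm²); Merging all regions: the regions partially overlap — summed areas 350.54 mm² minus the doubly-counted overlap 23.81 mm² gives 326.73 mm² — area = 326.73 mm². At z = 4.48: the cylinder: section is a regular 16-gon, circumradius r=8.5 (area = (16/2)·8.500²·sin(360°/16) = 221.19 mm²); the cylinder at (2, 11): section is a regular 16-gon, circumradius r=6.5 (area = (16/2)·6.500²·sin(360°/16) = 129.35 mm²); Taking the union: the regions partially overlap — summed areas 350.54 mm² minus the doubly-counted overlap 23.81 mm² gives 326.73 mm² — area = 326.73 mm². Checking containment: the cross-section at z = 4.48 is a subset of the cross-section at z = 4.2.

entirely on top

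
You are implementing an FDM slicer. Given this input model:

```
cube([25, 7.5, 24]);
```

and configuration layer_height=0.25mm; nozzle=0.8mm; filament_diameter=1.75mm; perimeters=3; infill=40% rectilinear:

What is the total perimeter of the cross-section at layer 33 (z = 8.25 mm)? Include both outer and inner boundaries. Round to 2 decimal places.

At z = 8.25 mm: the cube (footprint 25×7.5) is included at this height (perimeter 65.00 mm). Overall, the cross-section is a single solid region. Total boundary length (outer) = 65.00 mm.

65.00 mm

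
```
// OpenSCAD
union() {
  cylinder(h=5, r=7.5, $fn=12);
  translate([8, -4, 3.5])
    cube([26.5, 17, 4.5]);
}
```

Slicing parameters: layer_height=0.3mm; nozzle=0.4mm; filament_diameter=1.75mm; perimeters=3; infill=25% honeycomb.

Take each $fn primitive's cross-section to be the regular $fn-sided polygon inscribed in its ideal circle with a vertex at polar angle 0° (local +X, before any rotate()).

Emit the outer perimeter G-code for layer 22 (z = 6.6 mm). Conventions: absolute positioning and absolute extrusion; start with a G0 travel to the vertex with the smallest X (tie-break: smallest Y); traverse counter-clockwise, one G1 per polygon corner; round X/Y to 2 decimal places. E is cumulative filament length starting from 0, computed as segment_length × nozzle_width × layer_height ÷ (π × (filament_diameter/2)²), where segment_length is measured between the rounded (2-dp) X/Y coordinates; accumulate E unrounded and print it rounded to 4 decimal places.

At z = 6.6 mm: the cylinder is absent (z outside [0, 5]); the 26.5×17 cube at (8, -4) contributes its full rectangle; Combining (union): only the 26.5×17 cube at (8, -4) is present, so the union is just that shape — 1 connected region. The outline is a single polygon with 4 vertices. Extrusion per mm of travel: 0.4 × 0.3 / (π × 0.875²) = 0.049890. Accumulating E over each segment gives final E = 4.3404.

G0 X8.00 Y-4.00 Z6.60
G1 X34.50 Y-4.00 E1.3221
G1 X34.50 Y13.00 E2.1702
G1 X8.00 Y13.00 E3.4923
G1 X8.00 Y-4.00 E4.3404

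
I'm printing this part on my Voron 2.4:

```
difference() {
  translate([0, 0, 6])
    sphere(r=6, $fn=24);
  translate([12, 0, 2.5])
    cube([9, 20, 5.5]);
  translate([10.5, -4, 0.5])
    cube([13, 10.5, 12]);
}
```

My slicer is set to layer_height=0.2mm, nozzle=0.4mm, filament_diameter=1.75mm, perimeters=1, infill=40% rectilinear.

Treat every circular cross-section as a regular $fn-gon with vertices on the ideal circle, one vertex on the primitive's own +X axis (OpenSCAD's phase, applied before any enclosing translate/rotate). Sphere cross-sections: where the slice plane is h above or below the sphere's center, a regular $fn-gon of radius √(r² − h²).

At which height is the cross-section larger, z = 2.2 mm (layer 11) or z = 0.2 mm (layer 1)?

Layer 11 (z = 2.2): the sphere: section is a regular 24-gon, circumradius = √(r²−h²) = √(6²−3.8²) = 4.643 (area = (24/2)·4.643²·sin(360°/24) = 66.96 mm²); the cube at (12, 0) is not intersected at this z (z outside [2.5, 8]); the 13×10.5 cube at (10.5, -4) contributes its full rectangle (area 136.50 mm²); Subtracting the remaining from the first: starting from the r=6 sphere (66.96 mm²), the 13×10.5 cube at (10.5, -4) misses the remaining region (no effect) — area = 66.96 mm². So its area = 66.96 mm². Layer 1 (z = 0.2): the r=6 sphere contributes a regular 24-gon of circumradius √(6²−5.8²) = 1.536 (area = (24/2)·1.536²·sin(360°/24) = 7.33 mm²); the cube at (12, 0) is not intersected at this z (z outside [2.5, 8]); the cube at (10.5, -4) is absent (z outside [0.5, 12.5]); After the difference (first − rest): none of the subtracted shapes is present at this height, so the r=6 sphere is unchanged — area = 7.33 mm². So its area = 7.33 mm². Layer 11 is larger (66.96 vs 7.33 mm²).

layer 11 (z = 2.2 mm)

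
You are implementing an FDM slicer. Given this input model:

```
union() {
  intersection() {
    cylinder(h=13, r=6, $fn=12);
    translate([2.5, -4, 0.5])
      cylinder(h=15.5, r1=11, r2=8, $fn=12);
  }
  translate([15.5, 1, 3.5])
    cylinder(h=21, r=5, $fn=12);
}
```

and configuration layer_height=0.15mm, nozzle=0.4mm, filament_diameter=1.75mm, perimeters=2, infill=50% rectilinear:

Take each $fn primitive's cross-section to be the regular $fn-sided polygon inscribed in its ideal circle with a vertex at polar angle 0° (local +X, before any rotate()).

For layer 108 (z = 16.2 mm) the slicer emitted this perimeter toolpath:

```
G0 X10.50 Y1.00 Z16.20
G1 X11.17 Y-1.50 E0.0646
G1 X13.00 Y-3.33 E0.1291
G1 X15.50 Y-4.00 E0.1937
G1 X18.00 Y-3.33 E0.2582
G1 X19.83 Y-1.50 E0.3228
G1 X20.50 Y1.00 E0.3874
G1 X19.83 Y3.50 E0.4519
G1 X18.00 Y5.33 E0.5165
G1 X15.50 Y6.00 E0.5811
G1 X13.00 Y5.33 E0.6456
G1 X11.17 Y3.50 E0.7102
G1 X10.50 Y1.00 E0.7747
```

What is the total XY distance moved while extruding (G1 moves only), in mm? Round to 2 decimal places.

Sum the Euclidean lengths of each G1 segment: total = 31.06 mm.

31.06 mm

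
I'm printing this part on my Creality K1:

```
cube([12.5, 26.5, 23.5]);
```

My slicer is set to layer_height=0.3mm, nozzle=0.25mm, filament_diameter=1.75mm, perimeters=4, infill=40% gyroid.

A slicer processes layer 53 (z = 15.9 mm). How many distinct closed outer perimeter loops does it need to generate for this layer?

At z = 15.9 mm: the cube is present — its section is the full 12.5×26.5 rectangle. The result has 1 disconnected region.

1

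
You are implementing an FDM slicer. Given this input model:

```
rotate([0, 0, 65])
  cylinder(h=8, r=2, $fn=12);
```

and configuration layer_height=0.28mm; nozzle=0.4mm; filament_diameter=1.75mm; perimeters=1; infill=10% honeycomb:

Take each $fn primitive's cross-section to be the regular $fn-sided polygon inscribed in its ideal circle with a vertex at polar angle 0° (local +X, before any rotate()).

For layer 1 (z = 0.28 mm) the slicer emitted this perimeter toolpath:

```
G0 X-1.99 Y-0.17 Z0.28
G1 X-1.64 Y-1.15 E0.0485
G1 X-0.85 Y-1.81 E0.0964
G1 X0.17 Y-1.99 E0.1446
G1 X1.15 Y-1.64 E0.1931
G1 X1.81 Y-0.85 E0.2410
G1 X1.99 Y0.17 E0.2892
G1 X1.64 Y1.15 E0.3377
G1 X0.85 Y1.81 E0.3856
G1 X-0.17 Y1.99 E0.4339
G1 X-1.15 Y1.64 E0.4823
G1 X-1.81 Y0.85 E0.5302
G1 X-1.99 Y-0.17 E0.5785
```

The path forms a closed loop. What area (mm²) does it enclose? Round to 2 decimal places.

12.00 mm²

Apply the shoelace formula to the sequence of (X, Y) vertices; enclosed area = 12.00 mm².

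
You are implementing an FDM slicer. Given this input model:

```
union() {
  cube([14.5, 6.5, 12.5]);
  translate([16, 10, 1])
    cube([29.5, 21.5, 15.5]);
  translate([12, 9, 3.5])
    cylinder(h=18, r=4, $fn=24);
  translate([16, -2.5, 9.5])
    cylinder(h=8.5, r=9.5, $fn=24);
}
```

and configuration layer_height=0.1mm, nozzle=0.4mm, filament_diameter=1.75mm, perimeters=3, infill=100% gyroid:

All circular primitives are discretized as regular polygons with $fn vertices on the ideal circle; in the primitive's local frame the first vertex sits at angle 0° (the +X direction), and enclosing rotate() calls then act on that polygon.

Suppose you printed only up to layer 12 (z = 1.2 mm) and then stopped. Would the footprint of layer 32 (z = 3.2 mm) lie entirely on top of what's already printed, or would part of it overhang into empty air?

entirely on top

Compare the two slices. At z = 1.2: the cube is present — its section is the full 14.5×6.5 rectangle (area 94.25 mm²); the 29.5×21.5 cube at (16, 10) contributes its full rectangle (area 634.25 mm²); the cylinder at (12, 9) is not intersected at this z (z outside [3.5, 21.5]); the cylinder at (16, -2.5) does not reach this height (z outside [9.5, 18]); Combining (union): the 2 present regions are separate (no shared area or edge), so areas and boundary lengths simply add and each stays a separate island — area = 728.50 mm². At z = 3.2: the 14.5×6.5 cube contributes its full rectangle (area 94.25 mm²); the 29.5×21.5 cube at (16, 10) contributes its full rectangle (area 634.25 mm²); the cylinder at (12, 9) is not intersected at this z (z outside [3.5, 21.5]); the cylinder at (16, -2.5) does not reach this height (z outside [9.5, 18]); Combining (union): the 2 present regions are separate (no shared area or edge), so areas and boundary lengths simply add and each stays a separate island — area = 728.50 mm². Checking containment: the cross-section at z = 3.2 is a subset of the cross-section at z = 1.2.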